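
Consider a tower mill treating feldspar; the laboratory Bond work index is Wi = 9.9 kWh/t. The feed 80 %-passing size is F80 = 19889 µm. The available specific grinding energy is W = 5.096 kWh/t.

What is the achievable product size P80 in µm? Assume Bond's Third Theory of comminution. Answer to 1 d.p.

W = 10·Wi·(P80^(-½) − F80^(-½))
⇒ 1/√P80 = W/(10 Wi) + 1/√F80
  = 5.0960/(10·9.9) + 1/√19889 = 0.051475 + 0.007091 = 0.058566
P80 = (1/0.058566)² = 17.0749² = 291.55 µm

P80 = 291.6 µm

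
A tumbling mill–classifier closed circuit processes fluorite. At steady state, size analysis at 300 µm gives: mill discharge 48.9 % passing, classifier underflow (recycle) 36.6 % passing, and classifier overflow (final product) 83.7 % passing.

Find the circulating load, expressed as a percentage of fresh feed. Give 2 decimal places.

Two-product formula at 300 µm:
(1+r)d = ru + o → r = (o−d)/(d−u)
r = (83.7 − 48.9)/(48.9 − 36.6) = 34.8/12.3 = 2.8293
CL = 100·r = 282.93 %

CL = 282.93 %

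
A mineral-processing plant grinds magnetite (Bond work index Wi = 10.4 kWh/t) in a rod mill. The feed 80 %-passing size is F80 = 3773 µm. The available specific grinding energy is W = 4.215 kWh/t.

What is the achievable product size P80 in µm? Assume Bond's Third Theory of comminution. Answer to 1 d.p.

Bond: W = 10·Wi·(1/√P80 − 1/√F80)
⇒ 1/√P80 = W/(10 Wi) + 1/√F80
  = 4.2150/(10·10.4) + 1/√3773 = 0.040529 + 0.016280 = 0.056809
P80 = (1/0.056809)² = 17.6029² = 309.86 µm

P80 = 309.9 µm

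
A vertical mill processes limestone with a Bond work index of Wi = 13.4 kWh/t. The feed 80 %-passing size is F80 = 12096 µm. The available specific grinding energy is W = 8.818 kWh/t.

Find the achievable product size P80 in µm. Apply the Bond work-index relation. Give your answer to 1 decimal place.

W_Bond = 10·Wi·(1/√P₈₀ − 1/√F₈₀)
⇒ 1/√P80 = W/(10·Wi) + 1/√F80
  = 8.8180/(10·13.4) + 1/√12096 = 0.065806 + 0.009092 = 0.074898
P80 = (1/0.074898)² = 13.3514² = 178.26 µm

P80 = 178.3 µm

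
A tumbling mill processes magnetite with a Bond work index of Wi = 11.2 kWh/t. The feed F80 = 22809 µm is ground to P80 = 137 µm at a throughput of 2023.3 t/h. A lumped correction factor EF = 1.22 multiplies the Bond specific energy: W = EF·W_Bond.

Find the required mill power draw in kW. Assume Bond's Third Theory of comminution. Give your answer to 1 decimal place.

W_Bond = 10·Wi·(1/√P₈₀ − 1/√F₈₀)
W = 10·11.2·(1/√137 − 1/√22809) = 10·11.2·(0.078814) = 8.8272 kWh/t
With EF = 1.22: W = 8.8272·1.22 = 10.7692 kWh/t
Mill draw = 10.7692 × 2023.3 = 21789.3 kW

P = 21789.3 kW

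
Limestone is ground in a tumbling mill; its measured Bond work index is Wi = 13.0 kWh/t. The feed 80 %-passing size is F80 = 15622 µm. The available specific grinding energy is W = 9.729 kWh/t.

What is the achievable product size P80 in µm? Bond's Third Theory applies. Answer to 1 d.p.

P80 = 145.7 µm

W_Bond = 10·Wi·(1/√P₈₀ − 1/√F₈₀)
⇒ 1/√P80 = W/(10·Wi) + 1/√F80
  = 9.7290/(10·13.0) + 1/√15622 = 0.074838 + 0.008001 = 0.082839
P80 = (1/0.082839)² = 12.0716² = 145.72 µm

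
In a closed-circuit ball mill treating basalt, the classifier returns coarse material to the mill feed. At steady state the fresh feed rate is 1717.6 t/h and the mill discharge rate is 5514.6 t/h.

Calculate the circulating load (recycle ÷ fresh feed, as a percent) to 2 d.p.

CL = 221.06 %

Mill node: discharge = fresh + recycle.
R = M − F = 5514.6 − 1717.6 = 3797.0 t/h
CL = 100·R/F = 100·3797.0/1717.6 = 221.06 %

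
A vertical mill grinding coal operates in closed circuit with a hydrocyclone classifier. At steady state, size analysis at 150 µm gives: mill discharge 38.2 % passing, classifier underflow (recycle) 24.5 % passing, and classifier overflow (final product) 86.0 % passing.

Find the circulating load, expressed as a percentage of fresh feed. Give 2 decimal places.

CL = 348.91 %

Classifier node, passing 150 µm:
(1+r)d = ru + o → r = (o−d)/(d−u)
r = (86.0 − 38.2)/(38.2 − 24.5) = 47.8/13.7 = 3.4891
CL = 100·r = 348.91 %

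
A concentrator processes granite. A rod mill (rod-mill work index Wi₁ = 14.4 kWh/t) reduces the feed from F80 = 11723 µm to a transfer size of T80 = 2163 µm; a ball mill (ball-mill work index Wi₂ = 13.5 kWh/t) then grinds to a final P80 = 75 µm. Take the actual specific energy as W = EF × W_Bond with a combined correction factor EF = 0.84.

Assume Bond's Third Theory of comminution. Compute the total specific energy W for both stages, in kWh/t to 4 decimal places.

W = 10 Wi / √P80 − 10 Wi / √F80
Stage 1 (11723→2163 µm, Wi₁=14.4): W₁ = 10·14.4·(0.021502 − 0.009236) = 1.7663 kWh/t
Stage 2 (2163→75 µm, Wi₂=13.5): W₂ = 10·13.5·(0.115470 − 0.021502) = 12.6857 kWh/t
W = W₁ + W₂ = 1.7663 + 12.6857 = 14.4520 kWh/t
With EF = 0.84: W = 14.4520·0.84 = 12.1397 kWh/t

W = 12.1397 kWh/t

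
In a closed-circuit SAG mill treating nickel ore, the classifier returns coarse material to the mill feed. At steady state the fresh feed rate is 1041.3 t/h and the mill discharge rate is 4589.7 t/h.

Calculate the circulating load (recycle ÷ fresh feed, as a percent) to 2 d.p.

Steady state: M = F + R.
R = M − F = 4589.7 − 1041.3 = 3548.4 t/h
CL = 100·R/F = 100·3548.4/1041.3 = 340.77 %

CL = 340.77 %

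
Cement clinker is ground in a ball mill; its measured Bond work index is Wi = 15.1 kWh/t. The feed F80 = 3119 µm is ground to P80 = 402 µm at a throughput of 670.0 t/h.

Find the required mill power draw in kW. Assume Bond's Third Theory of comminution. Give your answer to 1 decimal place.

P = 3234.4 kW

W = 10 Wi (P80^-0.5 − F80^-0.5)
W = 10·15.1·(1/√402 − 1/√3119) = 10·15.1·(0.031970) = 4.8274 kWh/t
P_mill = W·ṁ = 4.8274·670.0 = 3234.4 kW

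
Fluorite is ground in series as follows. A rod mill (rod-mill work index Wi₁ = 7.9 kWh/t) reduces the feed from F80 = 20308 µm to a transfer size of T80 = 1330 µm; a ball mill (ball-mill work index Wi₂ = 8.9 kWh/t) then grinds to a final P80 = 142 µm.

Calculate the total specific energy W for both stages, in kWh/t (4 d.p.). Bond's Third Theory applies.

W = 6.6401 kWh/t

W_Bond = 10·Wi·(1/√P₈₀ − 1/√F₈₀)
Stage 1 (20308→1330 µm, Wi₁=7.9): W₁ = 10·7.9·(0.027420 − 0.007017) = 1.6119 kWh/t
Stage 2 (1330→142 µm, Wi₂=8.9): W₂ = 10·8.9·(0.083918 − 0.027420) = 5.0283 kWh/t
W = W₁ + W₂ = 1.6119 + 5.0283 = 6.6401 kWh/t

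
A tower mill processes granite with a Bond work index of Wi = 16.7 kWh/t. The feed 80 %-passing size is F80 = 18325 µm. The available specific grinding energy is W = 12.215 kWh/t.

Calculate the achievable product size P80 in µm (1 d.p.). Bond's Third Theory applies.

W = 10 Wi (P80^-0.5 − F80^-0.5)
P80^-0.5 = F80^-0.5 + W/(10 Wi)
  = 12.2150/(10·16.7) + 1/√18325 = 0.073144 + 0.007387 = 0.080531
P80 = (1/0.080531)² = 12.4176² = 154.20 µm

P80 = 154.2 µm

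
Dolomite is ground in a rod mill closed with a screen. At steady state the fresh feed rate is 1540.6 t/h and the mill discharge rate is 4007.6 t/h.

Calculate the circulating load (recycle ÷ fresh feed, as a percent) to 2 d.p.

M = F + R at steady state, so:
R = M − F = 4007.6 − 1540.6 = 2467.0 t/h
CL = 100·R/F = 100·2467.0/1540.6 = 160.13 %

CL = 160.13 %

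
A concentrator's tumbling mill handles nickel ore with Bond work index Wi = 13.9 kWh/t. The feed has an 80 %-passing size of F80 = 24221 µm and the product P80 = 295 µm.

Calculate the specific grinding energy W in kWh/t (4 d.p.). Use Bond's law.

W = 10 Wi (P80^-0.5 − F80^-0.5)
1/√295 = 0.058222;  1/√24221 = 0.006425
W = 10·13.9·(0.058222 − 0.006425) = 7.1998 kWh/t

W = 7.1998 kWh/t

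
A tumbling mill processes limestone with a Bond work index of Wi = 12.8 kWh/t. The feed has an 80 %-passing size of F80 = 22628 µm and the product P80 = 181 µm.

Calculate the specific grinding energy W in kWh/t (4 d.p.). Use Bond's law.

W = 10·Wi·(P80^(-½) − F80^(-½))
1/√181 = 0.074329;  1/√22628 = 0.006648
W = 10·12.8·(0.074329 − 0.006648) = 8.6632 kWh/t

W = 8.6632 kWh/t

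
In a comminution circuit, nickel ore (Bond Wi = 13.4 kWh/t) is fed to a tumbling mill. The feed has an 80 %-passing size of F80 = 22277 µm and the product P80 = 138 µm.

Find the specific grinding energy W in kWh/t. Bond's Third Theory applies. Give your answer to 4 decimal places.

W = 10·Wi·[P80^(−½) − F80^(−½)]
1/√138 = 0.085126;  1/√22277 = 0.006700
W = 10·13.4·(0.085126 − 0.006700) = 10.5090 kWh/t

W = 10.5090 kWh/t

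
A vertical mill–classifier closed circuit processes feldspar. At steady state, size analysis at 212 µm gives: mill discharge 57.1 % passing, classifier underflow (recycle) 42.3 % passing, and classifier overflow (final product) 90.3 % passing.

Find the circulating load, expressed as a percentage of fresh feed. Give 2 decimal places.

Classifier node, passing 212 µm:
d + r·d = r·u + o → r(d−u) = o−d
r = (90.3 − 57.1)/(57.1 − 42.3) = 33.2/14.8 = 2.2432
CL = 100·r = 224.32 %

CL = 224.32 %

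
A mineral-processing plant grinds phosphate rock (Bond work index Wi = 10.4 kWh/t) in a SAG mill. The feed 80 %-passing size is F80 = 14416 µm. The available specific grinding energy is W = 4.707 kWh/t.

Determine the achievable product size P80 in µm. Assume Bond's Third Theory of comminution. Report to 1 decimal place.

P80 = 348.2 µm

W_Bond = 10·Wi·(1/√P₈₀ − 1/√F₈₀)
P80^-0.5 = F80^-0.5 + W/(10 Wi)
  = 4.7070/(10·10.4) + 1/√14416 = 0.045260 + 0.008329 = 0.053588
P80 = (1/0.053588)² = 18.6608² = 348.22 µm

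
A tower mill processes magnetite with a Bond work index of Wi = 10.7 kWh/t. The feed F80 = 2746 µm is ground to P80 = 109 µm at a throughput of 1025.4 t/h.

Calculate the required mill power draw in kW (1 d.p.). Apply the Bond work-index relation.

P = 8415.3 kW

Bond: W = 10·Wi·(1/√P80 − 1/√F80)
W = 10·10.7·(1/√109 − 1/√2746) = 10·10.7·(0.076699) = 8.2068 kWh/t
Power = W × throughput = 8.2068 kWh/t × 1025.4 t/h = 8415.3 kW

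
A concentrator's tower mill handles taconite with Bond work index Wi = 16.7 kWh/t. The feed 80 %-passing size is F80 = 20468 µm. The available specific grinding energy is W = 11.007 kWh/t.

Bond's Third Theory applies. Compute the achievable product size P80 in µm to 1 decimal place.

W_Bond = 10·Wi·(1/√P₈₀ − 1/√F₈₀)
⇒ 1/√P80 = W/(10·Wi) + 1/√F80
  = 11.0070/(10·16.7) + 1/√20468 = 0.065910 + 0.006990 = 0.072900
P80 = (1/0.072900)² = 13.7174² = 188.17 µm

P80 = 188.2 µm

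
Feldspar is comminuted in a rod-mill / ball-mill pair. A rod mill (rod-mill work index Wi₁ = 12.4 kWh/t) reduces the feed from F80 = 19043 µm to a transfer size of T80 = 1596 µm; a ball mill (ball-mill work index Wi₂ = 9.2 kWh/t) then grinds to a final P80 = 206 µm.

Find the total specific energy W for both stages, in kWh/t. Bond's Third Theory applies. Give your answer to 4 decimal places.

W = 6.3124 kWh/t

Bond: W = 10·Wi·(1/√P80 − 1/√F80)
Stage 1 (19043→1596 µm, Wi₁=12.4): W₁ = 10·12.4·(0.025031 − 0.007247) = 2.2053 kWh/t
Stage 2 (1596→206 µm, Wi₂=9.2): W₂ = 10·9.2·(0.069673 − 0.025031) = 4.1071 kWh/t
W = W₁ + W₂ = 2.2053 + 4.1071 = 6.3124 kWh/t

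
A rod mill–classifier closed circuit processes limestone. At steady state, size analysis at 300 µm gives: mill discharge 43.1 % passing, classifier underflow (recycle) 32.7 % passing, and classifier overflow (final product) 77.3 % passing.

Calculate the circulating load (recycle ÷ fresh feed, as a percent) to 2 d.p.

CL = 328.85 %

Balance %-passing 300 µm (r = R/F):
r = (o − d)/(d − u)
r = (77.3 − 43.1)/(43.1 − 32.7) = 34.2/10.4 = 3.2885
CL = 100·r = 328.85 %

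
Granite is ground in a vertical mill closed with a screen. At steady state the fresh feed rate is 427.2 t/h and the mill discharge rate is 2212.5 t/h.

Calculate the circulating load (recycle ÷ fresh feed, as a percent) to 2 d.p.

CL = 417.91 %

Discharge = new feed + return, hence
R = M − F = 2212.5 − 427.2 = 1785.3 t/h
CL = 100·R/F = 100·1785.3/427.2 = 417.91 %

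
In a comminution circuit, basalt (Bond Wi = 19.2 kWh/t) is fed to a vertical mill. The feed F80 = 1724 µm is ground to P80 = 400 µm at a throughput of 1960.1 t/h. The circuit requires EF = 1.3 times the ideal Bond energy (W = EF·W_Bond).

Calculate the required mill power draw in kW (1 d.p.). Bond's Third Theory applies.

W = 10·Wi·(P80^(-½) − F80^(-½))
W = 10·19.2·(1/√400 − 1/√1724) = 10·19.2·(0.025916) = 4.9758 kWh/t
W_actual = 1.3 × 4.9758 = 6.4686 kWh/t
Power = W × throughput = 6.4686 kWh/t × 1960.1 t/h = 12679.1 kW

P = 12679.1 kW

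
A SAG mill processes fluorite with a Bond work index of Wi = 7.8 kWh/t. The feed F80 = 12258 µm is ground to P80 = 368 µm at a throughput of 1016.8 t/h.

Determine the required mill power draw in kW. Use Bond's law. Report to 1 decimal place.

W = 10·Wi·(P80^(-½) − F80^(-½))
W = 10·7.8·(1/√368 − 1/√12258) = 10·7.8·(0.043096) = 3.3615 kWh/t
P_mill = W·ṁ = 3.3615·1016.8 = 3418.0 kW

P = 3418.0 kW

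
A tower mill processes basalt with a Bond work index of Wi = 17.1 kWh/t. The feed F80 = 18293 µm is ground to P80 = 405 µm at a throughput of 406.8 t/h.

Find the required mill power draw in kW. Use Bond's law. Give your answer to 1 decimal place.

W_Bond = 10·Wi·(1/√P₈₀ − 1/√F₈₀)
W = 10·17.1·(1/√405 − 1/√18293) = 10·17.1·(0.042297) = 7.2327 kWh/t
P = W·T = 7.2327·406.8 = 2942.3 kW

P = 2942.3 kW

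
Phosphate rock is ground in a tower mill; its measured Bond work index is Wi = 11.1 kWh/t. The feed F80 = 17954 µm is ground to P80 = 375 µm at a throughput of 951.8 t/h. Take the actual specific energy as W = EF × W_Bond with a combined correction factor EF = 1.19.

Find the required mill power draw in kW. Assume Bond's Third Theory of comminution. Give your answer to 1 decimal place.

P = 5554.0 kW

W = 10·Wi·(P80^(-½) − F80^(-½))
W = 10·11.1·(1/√375 − 1/√17954) = 10·11.1·(0.044177) = 4.9036 kWh/t
Apply correction: 4.9036 × 1.19 = 5.8353 kWh/t
P_mill = W·ṁ = 5.8353·951.8 = 5554.0 kW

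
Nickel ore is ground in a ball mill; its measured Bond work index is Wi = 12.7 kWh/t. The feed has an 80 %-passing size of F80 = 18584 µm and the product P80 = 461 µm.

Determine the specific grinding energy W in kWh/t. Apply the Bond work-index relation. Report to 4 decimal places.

W = 4.9834 kWh/t

Bond: W = 10·Wi·(1/√P80 − 1/√F80)
1/√461 = 0.046575;  1/√18584 = 0.007336
W = 10·12.7·(0.046575 − 0.007336) = 4.9834 kWh/t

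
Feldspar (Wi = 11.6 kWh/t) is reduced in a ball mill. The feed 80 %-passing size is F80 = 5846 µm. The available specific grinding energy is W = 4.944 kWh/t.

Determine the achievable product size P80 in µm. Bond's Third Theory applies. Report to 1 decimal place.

P80 = 322.3 µm

W = 10 Wi / √P80 − 10 Wi / √F80
⇒ 1/√P80 = W/(10 Wi) + 1/√F80
  = 4.9440/(10·11.6) + 1/√5846 = 0.042621 + 0.013079 = 0.055700
P80 = (1/0.055700)² = 17.9535² = 322.33 µm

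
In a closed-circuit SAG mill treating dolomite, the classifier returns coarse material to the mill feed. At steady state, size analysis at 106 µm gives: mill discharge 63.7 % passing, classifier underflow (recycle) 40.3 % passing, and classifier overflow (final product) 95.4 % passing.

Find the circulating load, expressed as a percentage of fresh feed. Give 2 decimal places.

Mass balance on the −106 µm fraction:
r = (o − d)/(d − u)
r = (95.4 − 63.7)/(63.7 − 40.3) = 31.7/23.4 = 1.3547
CL = 100·r = 135.47 %

CL = 135.47 %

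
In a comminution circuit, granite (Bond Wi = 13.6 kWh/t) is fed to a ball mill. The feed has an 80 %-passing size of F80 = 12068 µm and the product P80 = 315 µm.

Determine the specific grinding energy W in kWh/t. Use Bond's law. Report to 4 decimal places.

W = 10 Wi (P80^-0.5 − F80^-0.5)
1/√315 = 0.056344;  1/√12068 = 0.009103
W = 10·13.6·(0.056344 − 0.009103) = 6.4247 kWh/t

W = 6.4247 kWh/t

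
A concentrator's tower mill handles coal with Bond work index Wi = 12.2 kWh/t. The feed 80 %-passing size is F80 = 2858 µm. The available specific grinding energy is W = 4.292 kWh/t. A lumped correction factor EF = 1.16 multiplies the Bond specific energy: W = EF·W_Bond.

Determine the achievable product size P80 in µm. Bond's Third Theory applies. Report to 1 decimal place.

W_Bond = 10·Wi·(1/√P₈₀ − 1/√F₈₀)
W_Bond = W / EF = 4.292 / 1.16 = 3.7000 kWh/t
P80^(−½) = W_Bond/(10 Wi) + F80^(−½)
  = 3.7000/(10·12.2) + 1/√2858 = 0.030328 + 0.018705 = 0.049033
P80 = (1/0.049033)² = 20.3943² = 415.93 µm

P80 = 415.9 µm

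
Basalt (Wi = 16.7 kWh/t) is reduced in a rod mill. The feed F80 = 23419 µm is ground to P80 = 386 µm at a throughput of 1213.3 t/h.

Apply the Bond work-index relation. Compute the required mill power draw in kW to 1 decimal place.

P = 8989.1 kW

W = 10 Wi (P80^-0.5 − F80^-0.5)
W = 10·16.7·(1/√386 − 1/√23419) = 10·16.7·(0.044364) = 7.4088 kWh/t
Mill draw = 7.4088 × 1213.3 = 8989.1 kW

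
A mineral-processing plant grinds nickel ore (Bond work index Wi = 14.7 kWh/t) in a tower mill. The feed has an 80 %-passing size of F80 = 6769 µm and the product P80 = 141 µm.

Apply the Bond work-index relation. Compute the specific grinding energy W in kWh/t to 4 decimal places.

W = 10 Wi (P80^-0.5 − F80^-0.5)
1/√141 = 0.084215;  1/√6769 = 0.012155
W = 10·14.7·(0.084215 − 0.012155) = 10.5929 kWh/t

W = 10.5929 kWh/t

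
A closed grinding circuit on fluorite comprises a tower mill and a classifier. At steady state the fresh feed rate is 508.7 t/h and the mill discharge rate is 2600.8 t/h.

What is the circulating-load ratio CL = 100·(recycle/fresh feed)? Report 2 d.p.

Discharge = new feed + return, hence
R = M − F = 2600.8 − 508.7 = 2092.1 t/h
CL = 100·R/F = 100·2092.1/508.7 = 411.26 %

CL = 411.26 %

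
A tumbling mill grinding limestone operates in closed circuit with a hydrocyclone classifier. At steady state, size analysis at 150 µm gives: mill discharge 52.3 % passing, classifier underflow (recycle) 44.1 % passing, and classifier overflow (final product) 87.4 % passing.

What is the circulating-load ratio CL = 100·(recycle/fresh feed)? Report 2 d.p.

Balance %-passing 150 µm (r = R/F):
(1+r)·d = r·u + o ⇒ r = (o−d)/(d−u)
r = (87.4 − 52.3)/(52.3 − 44.1) = 35.1/8.2 = 4.2805
CL = 100·r = 428.05 %

CL = 428.05 %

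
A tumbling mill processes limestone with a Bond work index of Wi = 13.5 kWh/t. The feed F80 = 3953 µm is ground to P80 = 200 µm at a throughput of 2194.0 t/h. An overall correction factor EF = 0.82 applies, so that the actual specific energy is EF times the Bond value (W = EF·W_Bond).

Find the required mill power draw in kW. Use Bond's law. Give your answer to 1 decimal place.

P = 13310.9 kW

Bond: W = 10·Wi·(1/√P80 − 1/√F80)
W = 10·13.5·(1/√200 − 1/√3953) = 10·13.5·(0.054806) = 7.3988 kWh/t
Corrected W = EF·W_Bond = 0.82·7.3988 = 6.0670 kWh/t
Mill draw = 6.0670 × 2194.0 = 13310.9 kW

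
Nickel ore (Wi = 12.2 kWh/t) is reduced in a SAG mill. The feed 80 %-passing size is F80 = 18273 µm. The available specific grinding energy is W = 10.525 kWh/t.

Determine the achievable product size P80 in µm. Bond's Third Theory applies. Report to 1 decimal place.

W = 10·Wi·[P80^(−½) − F80^(−½)]
⇒ 1/√P80 = W/(10·Wi) + 1/√F80
  = 10.5250/(10·12.2) + 1/√18273 = 0.086270 + 0.007398 = 0.093668
P80 = (1/0.093668)² = 10.6760² = 113.98 µm

P80 = 114.0 µm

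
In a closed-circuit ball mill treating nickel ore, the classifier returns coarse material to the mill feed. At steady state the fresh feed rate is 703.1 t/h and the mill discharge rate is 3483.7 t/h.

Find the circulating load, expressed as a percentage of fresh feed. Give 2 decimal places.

Discharge = new feed + return, hence
R = M − F = 3483.7 − 703.1 = 2780.6 t/h
CL = 100·R/F = 100·2780.6/703.1 = 395.48 %

CL = 395.48 %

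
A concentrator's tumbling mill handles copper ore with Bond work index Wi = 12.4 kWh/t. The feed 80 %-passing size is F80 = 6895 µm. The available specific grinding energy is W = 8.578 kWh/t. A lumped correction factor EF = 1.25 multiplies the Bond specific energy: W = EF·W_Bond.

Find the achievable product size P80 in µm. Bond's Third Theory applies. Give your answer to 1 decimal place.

W_Bond = 10·Wi·(1/√P₈₀ − 1/√F₈₀)
W_Bond = W / EF = 8.578 / 1.25 = 6.8624 kWh/t
⇒ 1/√P80 = W_Bond/(10·Wi) + 1/√F80
  = 6.8624/(10·12.4) + 1/√6895 = 0.055342 + 0.012043 = 0.067385
P80 = (1/0.067385)² = 14.8401² = 220.23 µm

P80 = 220.2 µm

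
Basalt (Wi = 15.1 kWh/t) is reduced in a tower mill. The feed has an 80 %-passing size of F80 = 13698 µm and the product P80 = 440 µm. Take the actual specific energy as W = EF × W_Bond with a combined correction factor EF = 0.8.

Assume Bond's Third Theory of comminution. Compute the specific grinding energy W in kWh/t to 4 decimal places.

W = 4.7268 kWh/t

W = 10 Wi / √P80 − 10 Wi / √F80
1/√440 = 0.047673;  1/√13698 = 0.008544
W = 10·15.1·(0.047673 − 0.008544) = 5.9085 kWh/t
With EF = 0.8: W = 5.9085·0.8 = 4.7268 kWh/t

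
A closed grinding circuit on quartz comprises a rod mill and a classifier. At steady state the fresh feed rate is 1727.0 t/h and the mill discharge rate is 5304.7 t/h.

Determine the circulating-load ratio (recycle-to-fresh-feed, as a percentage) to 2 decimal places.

CL = 207.16 %

Discharge = new feed + return, hence
R = M − F = 5304.7 − 1727.0 = 3577.7 t/h
CL = 100·R/F = 100·3577.7/1727.0 = 207.16 %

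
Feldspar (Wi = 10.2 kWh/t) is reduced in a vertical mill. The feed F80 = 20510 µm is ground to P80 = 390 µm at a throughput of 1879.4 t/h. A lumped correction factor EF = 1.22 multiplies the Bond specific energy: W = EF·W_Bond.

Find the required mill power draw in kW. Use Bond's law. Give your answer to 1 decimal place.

P = 10209.6 kW

Bond:  W = 10 Wi (1/√P − 1/√F)
W = 10·10.2·(1/√390 − 1/√20510) = 10·10.2·(0.043654) = 4.4527 kWh/t
W_actual = 1.22 × 4.4527 = 5.4323 kWh/t
Power = W × throughput = 5.4323 kWh/t × 1879.4 t/h = 10209.6 kW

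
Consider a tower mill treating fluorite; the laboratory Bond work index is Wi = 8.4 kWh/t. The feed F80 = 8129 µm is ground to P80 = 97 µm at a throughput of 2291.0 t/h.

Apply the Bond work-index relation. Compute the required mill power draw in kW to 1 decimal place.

W = 10 Wi (P80^-0.5 − F80^-0.5)
W = 10·8.4·(1/√97 − 1/√8129) = 10·8.4·(0.090443) = 7.5972 kWh/t
Mill draw = 7.5972 × 2291.0 = 17405.3 kW

P = 17405.3 kW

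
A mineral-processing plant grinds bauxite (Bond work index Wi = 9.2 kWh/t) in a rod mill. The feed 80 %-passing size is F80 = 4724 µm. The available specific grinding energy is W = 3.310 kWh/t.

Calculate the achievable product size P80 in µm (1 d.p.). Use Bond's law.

P80 = 391.7 µm

W = 10 Wi (P80^-0.5 − F80^-0.5)
⇒ 1/√P80 = W/(10 Wi) + 1/√F80
  = 3.3100/(10·9.2) + 1/√4724 = 0.035978 + 0.014549 = 0.050528
P80 = (1/0.050528)² = 19.7911² = 391.69 µm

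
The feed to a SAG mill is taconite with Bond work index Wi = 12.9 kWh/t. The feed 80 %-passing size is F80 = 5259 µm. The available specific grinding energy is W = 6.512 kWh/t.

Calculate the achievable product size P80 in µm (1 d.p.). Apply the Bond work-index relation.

Bond:  W = 10 Wi (1/√P − 1/√F)
P80^(−½) = W/(10 Wi) + F80^(−½)
  = 6.5120/(10·12.9) + 1/√5259 = 0.050481 + 0.013789 = 0.064270
P80 = (1/0.064270)² = 15.5593² = 242.09 µm

P80 = 242.1 µm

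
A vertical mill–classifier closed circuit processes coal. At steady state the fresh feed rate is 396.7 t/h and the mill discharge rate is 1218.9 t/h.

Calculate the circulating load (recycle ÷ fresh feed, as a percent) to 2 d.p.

CL = 207.26 %

Steady state: M = F + R.
R = M − F = 1218.9 − 396.7 = 822.2 t/h
CL = 100·R/F = 100·822.2/396.7 = 207.26 %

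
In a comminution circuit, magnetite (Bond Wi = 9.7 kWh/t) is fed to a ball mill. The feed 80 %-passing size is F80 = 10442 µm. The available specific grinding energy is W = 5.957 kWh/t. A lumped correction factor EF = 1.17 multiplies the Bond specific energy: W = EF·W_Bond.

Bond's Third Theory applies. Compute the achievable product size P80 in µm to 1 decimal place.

P80 = 257.9 µm

Bond: W = 10·Wi·(1/√P80 − 1/√F80)
W_Bond = W / EF = 5.957 / 1.17 = 5.0915 kWh/t
P80^-0.5 = F80^-0.5 + W_Bond/(10 Wi)
  = 5.0915/(10·9.7) + 1/√10442 = 0.052489 + 0.009786 = 0.062275
P80 = (1/0.062275)² = 16.0577² = 257.85 µm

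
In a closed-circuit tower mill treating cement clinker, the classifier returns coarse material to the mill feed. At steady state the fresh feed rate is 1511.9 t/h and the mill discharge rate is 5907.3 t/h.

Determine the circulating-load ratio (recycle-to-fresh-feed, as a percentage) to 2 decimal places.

M = F + R at steady state, so:
R = M − F = 5907.3 − 1511.9 = 4395.4 t/h
CL = 100·R/F = 100·4395.4/1511.9 = 290.72 %

CL = 290.72 %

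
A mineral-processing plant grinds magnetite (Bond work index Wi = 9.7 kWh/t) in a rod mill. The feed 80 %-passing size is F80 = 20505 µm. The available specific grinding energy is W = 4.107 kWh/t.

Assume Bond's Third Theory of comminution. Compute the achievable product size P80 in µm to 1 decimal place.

P80 = 411.0 µm

W = 10 Wi (P80^-0.5 − F80^-0.5)
1/√P80 = 1/√F80 + W/(10·Wi)
  = 4.1070/(10·9.7) + 1/√20505 = 0.042340 + 0.006983 = 0.049324
P80 = (1/0.049324)² = 20.2742² = 411.05 µm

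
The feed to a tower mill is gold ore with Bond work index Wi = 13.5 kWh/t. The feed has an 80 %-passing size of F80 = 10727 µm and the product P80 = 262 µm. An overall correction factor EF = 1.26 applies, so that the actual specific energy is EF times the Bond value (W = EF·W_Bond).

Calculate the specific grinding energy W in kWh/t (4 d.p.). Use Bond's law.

W = 8.8665 kWh/t

W = 10·Wi·(P80^(-½) − F80^(-½))
1/√262 = 0.061780;  1/√10727 = 0.009655
W = 10·13.5·(0.061780 − 0.009655) = 7.0369 kWh/t
Corrected W = EF·W_Bond = 1.26·7.0369 = 8.8665 kWh/t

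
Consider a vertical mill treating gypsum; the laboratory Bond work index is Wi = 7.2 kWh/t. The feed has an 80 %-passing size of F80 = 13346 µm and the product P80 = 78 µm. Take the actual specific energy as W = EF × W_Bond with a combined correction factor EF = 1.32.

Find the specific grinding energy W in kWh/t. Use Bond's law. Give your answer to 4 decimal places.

W = 9.9385 kWh/t

Bond: W = 10·Wi·(1/√P80 − 1/√F80)
1/√78 = 0.113228;  1/√13346 = 0.008656
W = 10·7.2·(0.113228 − 0.008656) = 7.5292 kWh/t
With EF = 1.32: W = 7.5292·1.32 = 9.9385 kWh/t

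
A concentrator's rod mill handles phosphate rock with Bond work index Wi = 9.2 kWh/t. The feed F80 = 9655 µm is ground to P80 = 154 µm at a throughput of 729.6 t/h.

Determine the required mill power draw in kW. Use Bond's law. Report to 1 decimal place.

W = 10 Wi (1/√P80 − 1/√F80)  [Bond]
W = 10·9.2·(1/√154 − 1/√9655) = 10·9.2·(0.070405) = 6.4773 kWh/t
Power = W × throughput = 6.4773 kWh/t × 729.6 t/h = 4725.8 kW

P = 4725.8 kW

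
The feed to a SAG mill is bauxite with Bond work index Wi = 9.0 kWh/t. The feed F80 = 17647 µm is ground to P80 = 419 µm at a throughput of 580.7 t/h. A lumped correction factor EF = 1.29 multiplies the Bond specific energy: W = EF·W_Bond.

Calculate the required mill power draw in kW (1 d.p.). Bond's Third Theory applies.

P = 2786.1 kW

W = 10 Wi / √P80 − 10 Wi / √F80
W = 10·9.0·(1/√419 − 1/√17647) = 10·9.0·(0.041325) = 3.7193 kWh/t
Apply correction: 3.7193 × 1.29 = 4.7979 kWh/t
Mill draw = 4.7979 × 580.7 = 2786.1 kW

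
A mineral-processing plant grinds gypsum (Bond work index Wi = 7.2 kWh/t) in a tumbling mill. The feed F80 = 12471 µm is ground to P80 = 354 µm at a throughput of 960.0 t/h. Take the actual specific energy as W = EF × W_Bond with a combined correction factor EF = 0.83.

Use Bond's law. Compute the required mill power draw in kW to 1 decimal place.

W = 10·Wi·[P80^(−½) − F80^(−½)]
W = 10·7.2·(1/√354 − 1/√12471) = 10·7.2·(0.044195) = 3.1820 kWh/t
With EF = 0.83: W = 3.1820·0.83 = 2.6411 kWh/t
Mill draw = 2.6411 × 960.0 = 2535.4 kW

P = 2535.4 kW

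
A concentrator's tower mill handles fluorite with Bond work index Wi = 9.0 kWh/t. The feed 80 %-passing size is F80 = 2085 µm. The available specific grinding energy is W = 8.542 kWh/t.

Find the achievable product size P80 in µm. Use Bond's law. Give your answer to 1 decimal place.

P80 = 73.3 µm

Bond: W = 10·Wi·(1/√P80 − 1/√F80)
⇒ 1/√P80 = W/(10 Wi) + 1/√F80
  = 8.5420/(10·9.0) + 1/√2085 = 0.094911 + 0.021900 = 0.116811
P80 = (1/0.116811)² = 8.5608² = 73.29 µm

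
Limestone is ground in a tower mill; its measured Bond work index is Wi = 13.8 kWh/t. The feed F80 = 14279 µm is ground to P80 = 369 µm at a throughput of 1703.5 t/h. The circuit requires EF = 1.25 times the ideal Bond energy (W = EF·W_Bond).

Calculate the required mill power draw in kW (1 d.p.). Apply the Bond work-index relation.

W = 10 Wi (P80^-0.5 − F80^-0.5)
W = 10·13.8·(1/√369 − 1/√14279) = 10·13.8·(0.043689) = 6.0291 kWh/t
Corrected W = EF·W_Bond = 1.25·6.0291 = 7.5364 kWh/t
P_mill = W·ṁ = 7.5364·1703.5 = 12838.3 kW

P = 12838.3 kW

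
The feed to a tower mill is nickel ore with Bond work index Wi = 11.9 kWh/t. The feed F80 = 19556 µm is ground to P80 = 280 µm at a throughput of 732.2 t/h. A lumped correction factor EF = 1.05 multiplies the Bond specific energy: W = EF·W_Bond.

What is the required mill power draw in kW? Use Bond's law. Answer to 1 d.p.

P = 4813.3 kW

W = 10 Wi / √P80 − 10 Wi / √F80
W = 10·11.9·(1/√280 − 1/√19556) = 10·11.9·(0.052611) = 6.2607 kWh/t
Corrected W = EF·W_Bond = 1.05·6.2607 = 6.5737 kWh/t
P = W·T = 6.5737·732.2 = 4813.3 kW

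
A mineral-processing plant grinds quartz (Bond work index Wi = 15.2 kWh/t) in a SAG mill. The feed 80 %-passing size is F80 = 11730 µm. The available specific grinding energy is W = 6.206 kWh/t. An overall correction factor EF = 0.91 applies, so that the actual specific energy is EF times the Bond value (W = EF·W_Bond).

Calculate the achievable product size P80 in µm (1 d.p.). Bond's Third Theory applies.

P80 = 341.7 µm

W_Bond = 10·Wi·(1/√P₈₀ − 1/√F₈₀)
W_Bond = W / EF = 6.206 / 0.91 = 6.8198 kWh/t
P80^(−½) = W_Bond/(10 Wi) + F80^(−½)
  = 6.8198/(10·15.2) + 1/√11730 = 0.044867 + 0.009233 = 0.054100
P80 = (1/0.054100)² = 18.4842² = 341.67 µm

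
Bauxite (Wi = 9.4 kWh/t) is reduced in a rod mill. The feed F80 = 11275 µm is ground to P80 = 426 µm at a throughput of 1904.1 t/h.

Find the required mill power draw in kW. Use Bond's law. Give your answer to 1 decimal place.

P = 6986.3 kW

W = 10 Wi / √P80 − 10 Wi / √F80
W = 10·9.4·(1/√426 − 1/√11275) = 10·9.4·(0.039033) = 3.6691 kWh/t
P_mill = W·ṁ = 3.6691·1904.1 = 6986.3 kW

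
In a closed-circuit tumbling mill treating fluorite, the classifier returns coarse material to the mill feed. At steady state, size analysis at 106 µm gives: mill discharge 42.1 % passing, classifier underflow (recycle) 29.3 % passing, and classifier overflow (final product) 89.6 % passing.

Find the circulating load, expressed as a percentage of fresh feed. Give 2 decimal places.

Classifier node, passing 106 µm:
Fd + Rd = Ru + Fo ⇒ R/F = (o−d)/(d−u)
r = (89.6 − 42.1)/(42.1 − 29.3) = 47.5/12.8 = 3.7109
CL = 100·r = 371.09 %

CL = 371.09 %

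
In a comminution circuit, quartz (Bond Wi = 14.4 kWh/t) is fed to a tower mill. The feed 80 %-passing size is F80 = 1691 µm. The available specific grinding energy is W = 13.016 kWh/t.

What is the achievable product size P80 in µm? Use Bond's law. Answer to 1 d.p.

Bond:  W = 10 Wi (1/√P − 1/√F)
P80^(−½) = W/(10 Wi) + F80^(−½)
  = 13.0160/(10·14.4) + 1/√1691 = 0.090389 + 0.024318 = 0.114707
P80 = (1/0.114707)² = 8.7179² = 76.00 µm

P80 = 76.0 µm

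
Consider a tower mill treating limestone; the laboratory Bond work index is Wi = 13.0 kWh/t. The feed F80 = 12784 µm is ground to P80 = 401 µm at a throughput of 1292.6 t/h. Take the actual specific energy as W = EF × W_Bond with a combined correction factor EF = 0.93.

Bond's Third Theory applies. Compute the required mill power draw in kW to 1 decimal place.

P = 6421.9 kW

Bond: W = 10·Wi·(1/√P80 − 1/√F80)
W = 10·13.0·(1/√401 − 1/√12784) = 10·13.0·(0.041093) = 5.3421 kWh/t
Apply correction: 5.3421 × 0.93 = 4.9682 kWh/t
Mill draw = 4.9682 × 1292.6 = 6421.9 kW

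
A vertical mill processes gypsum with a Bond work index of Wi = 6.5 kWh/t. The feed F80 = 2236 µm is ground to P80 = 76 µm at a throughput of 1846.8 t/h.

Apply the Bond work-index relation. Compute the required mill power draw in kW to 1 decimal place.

P = 11231.1 kW

Bond:  W = 10 Wi (1/√P − 1/√F)
W = 10·6.5·(1/√76 − 1/√2236) = 10·6.5·(0.093560) = 6.0814 kWh/t
Power = W × throughput = 6.0814 kWh/t × 1846.8 t/h = 11231.1 kW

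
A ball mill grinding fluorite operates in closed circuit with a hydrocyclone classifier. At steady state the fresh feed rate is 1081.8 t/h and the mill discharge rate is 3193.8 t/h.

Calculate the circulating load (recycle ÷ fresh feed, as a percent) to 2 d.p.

CL = 195.23 %

Mill node: discharge = fresh + recycle.
R = M − F = 3193.8 − 1081.8 = 2112.0 t/h
CL = 100·R/F = 100·2112.0/1081.8 = 195.23 %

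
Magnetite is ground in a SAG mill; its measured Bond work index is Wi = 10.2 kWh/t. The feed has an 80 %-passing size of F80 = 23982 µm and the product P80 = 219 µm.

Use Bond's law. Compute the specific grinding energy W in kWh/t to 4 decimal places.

W = 6.2339 kWh/t

W = 10·Wi·[P80^(−½) − F80^(−½)]
1/√219 = 0.067574;  1/√23982 = 0.006457
W = 10·10.2·(0.067574 − 0.006457) = 6.2339 kWh/t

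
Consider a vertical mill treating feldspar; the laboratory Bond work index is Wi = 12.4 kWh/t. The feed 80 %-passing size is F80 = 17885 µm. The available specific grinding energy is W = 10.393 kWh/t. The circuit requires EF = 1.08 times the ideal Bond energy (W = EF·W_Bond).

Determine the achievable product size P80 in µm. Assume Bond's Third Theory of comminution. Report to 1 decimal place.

P80 = 138.1 µm

W = 10 Wi / √P80 − 10 Wi / √F80
W_Bond = W / EF = 10.393 / 1.08 = 9.6231 kWh/t
⇒ 1/√P80 = W_Bond/(10·Wi) + 1/√F80
  = 9.6231/(10·12.4) + 1/√17885 = 0.077606 + 0.007477 = 0.085084
P80 = (1/0.085084)² = 11.7532² = 138.14 µm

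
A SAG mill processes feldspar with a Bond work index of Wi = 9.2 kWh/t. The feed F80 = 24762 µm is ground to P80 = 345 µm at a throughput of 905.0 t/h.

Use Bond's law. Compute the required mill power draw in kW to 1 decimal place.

P = 3953.5 kW

Bond:  W = 10 Wi (1/√P − 1/√F)
W = 10·9.2·(1/√345 − 1/√24762) = 10·9.2·(0.047483) = 4.3685 kWh/t
P_mill = W·ṁ = 4.3685·905.0 = 3953.5 kW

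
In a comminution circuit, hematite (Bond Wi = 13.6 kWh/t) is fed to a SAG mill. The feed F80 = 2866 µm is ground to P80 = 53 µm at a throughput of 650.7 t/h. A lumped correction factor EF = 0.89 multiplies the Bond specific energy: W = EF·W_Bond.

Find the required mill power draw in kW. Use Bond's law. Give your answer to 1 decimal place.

W_Bond = 10·Wi·(1/√P₈₀ − 1/√F₈₀)
W = 10·13.6·(1/√53 − 1/√2866) = 10·13.6·(0.118681) = 16.1406 kWh/t
W_actual = 0.89 × 16.1406 = 14.3652 kWh/t
P = W·T = 14.3652·650.7 = 9347.4 kW

P = 9347.4 kW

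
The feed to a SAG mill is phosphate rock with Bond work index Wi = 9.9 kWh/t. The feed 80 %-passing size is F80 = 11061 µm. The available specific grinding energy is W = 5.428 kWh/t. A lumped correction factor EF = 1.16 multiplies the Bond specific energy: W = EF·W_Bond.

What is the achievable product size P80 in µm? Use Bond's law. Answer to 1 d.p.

P80 = 310.2 µm

Bond: W = 10·Wi·(1/√P80 − 1/√F80)
W_Bond = W / EF = 5.428 / 1.16 = 4.6793 kWh/t
1/√P80 = 1/√F80 + W_Bond/(10·Wi)
  = 4.6793/(10·9.9) + 1/√11061 = 0.047266 + 0.009508 = 0.056774
P80 = (1/0.056774)² = 17.6137² = 310.24 µm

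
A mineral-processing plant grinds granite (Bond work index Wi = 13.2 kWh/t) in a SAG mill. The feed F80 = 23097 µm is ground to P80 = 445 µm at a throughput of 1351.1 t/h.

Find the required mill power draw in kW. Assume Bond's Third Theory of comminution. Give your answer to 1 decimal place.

W = 10·Wi·[P80^(−½) − F80^(−½)]
W = 10·13.2·(1/√445 − 1/√23097) = 10·13.2·(0.040825) = 5.3888 kWh/t
Power = W × throughput = 5.3888 kWh/t × 1351.1 t/h = 7280.9 kW

P = 7280.9 kW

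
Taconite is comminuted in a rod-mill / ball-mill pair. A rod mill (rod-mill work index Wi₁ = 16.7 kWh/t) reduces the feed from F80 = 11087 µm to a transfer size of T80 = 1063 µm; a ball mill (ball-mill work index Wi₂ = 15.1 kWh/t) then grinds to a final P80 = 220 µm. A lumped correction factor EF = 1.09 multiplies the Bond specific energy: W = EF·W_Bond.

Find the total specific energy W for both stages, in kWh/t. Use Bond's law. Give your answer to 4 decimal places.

Bond: W = 10·Wi·(1/√P80 − 1/√F80)
Stage 1 (11087→1063 µm, Wi₁=16.7): W₁ = 10·16.7·(0.030671 − 0.009497) = 3.5361 kWh/t
Stage 2 (1063→220 µm, Wi₂=15.1): W₂ = 10·15.1·(0.067420 − 0.030671) = 5.5490 kWh/t
W = W₁ + W₂ = 3.5361 + 5.5490 = 9.0851 kWh/t
With EF = 1.09: W = 9.0851·1.09 = 9.9028 kWh/t

W = 9.9028 kWh/t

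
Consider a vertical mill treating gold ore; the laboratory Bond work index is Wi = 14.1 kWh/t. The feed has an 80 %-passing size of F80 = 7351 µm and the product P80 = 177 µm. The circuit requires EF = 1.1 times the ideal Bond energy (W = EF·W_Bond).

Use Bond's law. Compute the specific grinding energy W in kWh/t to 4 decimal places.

Bond: W = 10·Wi·(1/√P80 − 1/√F80)
1/√177 = 0.075165;  1/√7351 = 0.011663
W = 10·14.1·(0.075165 − 0.011663) = 8.9537 kWh/t
With EF = 1.1: W = 8.9537·1.1 = 9.8490 kWh/t

W = 9.8490 kWh/t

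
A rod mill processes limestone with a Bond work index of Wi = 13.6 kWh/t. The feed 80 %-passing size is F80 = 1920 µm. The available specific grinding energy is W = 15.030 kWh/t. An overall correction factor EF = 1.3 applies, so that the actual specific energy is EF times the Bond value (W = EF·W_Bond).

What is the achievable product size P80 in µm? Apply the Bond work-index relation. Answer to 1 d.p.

W = 10·Wi·(P80^(-½) − F80^(-½))
W_Bond = W / EF = 15.030 / 1.3 = 11.5615 kWh/t
⇒ 1/√P80 = W_Bond/(10 Wi) + 1/√F80
  = 11.5615/(10·13.6) + 1/√1920 = 0.085011 + 0.022822 = 0.107833
P80 = (1/0.107833)² = 9.2736² = 86.00 µm

P80 = 86.0 µm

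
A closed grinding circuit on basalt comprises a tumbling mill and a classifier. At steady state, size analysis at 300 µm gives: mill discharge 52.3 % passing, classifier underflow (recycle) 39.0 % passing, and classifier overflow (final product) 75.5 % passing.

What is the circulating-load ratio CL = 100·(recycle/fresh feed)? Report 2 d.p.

CL = 174.44 %

Balance %-passing 300 µm (r = R/F):
Fd + Rd = Ru + Fo ⇒ R/F = (o−d)/(d−u)
r = (75.5 − 52.3)/(52.3 − 39.0) = 23.2/13.3 = 1.7444
CL = 100·r = 174.44 %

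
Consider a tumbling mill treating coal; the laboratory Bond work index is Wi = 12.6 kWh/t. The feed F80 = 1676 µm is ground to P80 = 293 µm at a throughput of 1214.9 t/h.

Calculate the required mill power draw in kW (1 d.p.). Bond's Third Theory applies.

Bond: W = 10·Wi·(1/√P80 − 1/√F80)
W = 10·12.6·(1/√293 − 1/√1676) = 10·12.6·(0.033994) = 4.2832 kWh/t
P = W·T = 4.2832·1214.9 = 5203.7 kW

P = 5203.7 kW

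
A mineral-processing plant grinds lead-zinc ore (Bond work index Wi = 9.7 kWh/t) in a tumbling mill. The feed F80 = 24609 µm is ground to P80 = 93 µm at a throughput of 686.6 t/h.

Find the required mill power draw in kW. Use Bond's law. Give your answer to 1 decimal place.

W = 10 Wi (1/√P80 − 1/√F80)  [Bond]
W = 10·9.7·(1/√93 − 1/√24609) = 10·9.7·(0.097321) = 9.4401 kWh/t
P_mill = W·ṁ = 9.4401·686.6 = 6481.6 kW

P = 6481.6 kW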